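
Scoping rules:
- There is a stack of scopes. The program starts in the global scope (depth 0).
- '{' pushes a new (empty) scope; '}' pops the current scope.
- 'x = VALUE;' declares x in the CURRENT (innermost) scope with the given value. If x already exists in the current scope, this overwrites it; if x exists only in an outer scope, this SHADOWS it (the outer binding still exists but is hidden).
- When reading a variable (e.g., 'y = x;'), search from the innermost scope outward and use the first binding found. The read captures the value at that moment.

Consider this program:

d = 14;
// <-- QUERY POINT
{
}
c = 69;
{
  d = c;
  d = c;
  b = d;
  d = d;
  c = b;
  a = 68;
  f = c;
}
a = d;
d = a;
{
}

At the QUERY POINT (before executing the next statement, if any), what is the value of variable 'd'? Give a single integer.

Answer: 14

Derivation:
Step 1: declare d=14 at depth 0
Visible at query point: d=14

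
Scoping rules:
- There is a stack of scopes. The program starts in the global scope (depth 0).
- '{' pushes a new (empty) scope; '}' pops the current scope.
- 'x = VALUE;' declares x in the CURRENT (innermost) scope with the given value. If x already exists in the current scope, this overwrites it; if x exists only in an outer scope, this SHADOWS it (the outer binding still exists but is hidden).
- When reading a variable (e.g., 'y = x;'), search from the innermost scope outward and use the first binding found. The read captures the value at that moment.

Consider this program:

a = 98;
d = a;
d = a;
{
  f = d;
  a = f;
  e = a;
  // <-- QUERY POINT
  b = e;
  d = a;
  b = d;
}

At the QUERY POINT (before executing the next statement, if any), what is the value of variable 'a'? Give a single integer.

Answer: 98

Derivation:
Step 1: declare a=98 at depth 0
Step 2: declare d=(read a)=98 at depth 0
Step 3: declare d=(read a)=98 at depth 0
Step 4: enter scope (depth=1)
Step 5: declare f=(read d)=98 at depth 1
Step 6: declare a=(read f)=98 at depth 1
Step 7: declare e=(read a)=98 at depth 1
Visible at query point: a=98 d=98 e=98 f=98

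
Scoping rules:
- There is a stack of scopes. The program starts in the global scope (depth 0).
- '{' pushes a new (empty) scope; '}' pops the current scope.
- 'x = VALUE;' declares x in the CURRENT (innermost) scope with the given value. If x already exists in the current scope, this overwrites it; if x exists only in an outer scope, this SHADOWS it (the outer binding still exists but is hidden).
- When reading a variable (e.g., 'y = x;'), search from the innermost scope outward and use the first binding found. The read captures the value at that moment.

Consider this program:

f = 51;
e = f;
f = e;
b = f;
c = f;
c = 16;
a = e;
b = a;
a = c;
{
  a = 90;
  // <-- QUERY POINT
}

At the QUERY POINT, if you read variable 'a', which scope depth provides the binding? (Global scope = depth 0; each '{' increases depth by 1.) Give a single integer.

Step 1: declare f=51 at depth 0
Step 2: declare e=(read f)=51 at depth 0
Step 3: declare f=(read e)=51 at depth 0
Step 4: declare b=(read f)=51 at depth 0
Step 5: declare c=(read f)=51 at depth 0
Step 6: declare c=16 at depth 0
Step 7: declare a=(read e)=51 at depth 0
Step 8: declare b=(read a)=51 at depth 0
Step 9: declare a=(read c)=16 at depth 0
Step 10: enter scope (depth=1)
Step 11: declare a=90 at depth 1
Visible at query point: a=90 b=51 c=16 e=51 f=51

Answer: 1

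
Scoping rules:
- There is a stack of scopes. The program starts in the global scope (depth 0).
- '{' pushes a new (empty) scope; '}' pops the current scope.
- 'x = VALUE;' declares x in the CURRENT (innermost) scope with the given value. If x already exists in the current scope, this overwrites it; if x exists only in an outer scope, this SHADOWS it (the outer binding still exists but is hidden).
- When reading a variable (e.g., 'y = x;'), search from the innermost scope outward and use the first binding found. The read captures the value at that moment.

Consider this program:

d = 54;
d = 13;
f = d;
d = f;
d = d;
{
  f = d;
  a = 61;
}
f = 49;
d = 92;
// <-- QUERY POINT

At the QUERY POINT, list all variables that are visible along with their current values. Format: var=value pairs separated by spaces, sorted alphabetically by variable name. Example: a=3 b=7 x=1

Answer: d=92 f=49

Derivation:
Step 1: declare d=54 at depth 0
Step 2: declare d=13 at depth 0
Step 3: declare f=(read d)=13 at depth 0
Step 4: declare d=(read f)=13 at depth 0
Step 5: declare d=(read d)=13 at depth 0
Step 6: enter scope (depth=1)
Step 7: declare f=(read d)=13 at depth 1
Step 8: declare a=61 at depth 1
Step 9: exit scope (depth=0)
Step 10: declare f=49 at depth 0
Step 11: declare d=92 at depth 0
Visible at query point: d=92 f=49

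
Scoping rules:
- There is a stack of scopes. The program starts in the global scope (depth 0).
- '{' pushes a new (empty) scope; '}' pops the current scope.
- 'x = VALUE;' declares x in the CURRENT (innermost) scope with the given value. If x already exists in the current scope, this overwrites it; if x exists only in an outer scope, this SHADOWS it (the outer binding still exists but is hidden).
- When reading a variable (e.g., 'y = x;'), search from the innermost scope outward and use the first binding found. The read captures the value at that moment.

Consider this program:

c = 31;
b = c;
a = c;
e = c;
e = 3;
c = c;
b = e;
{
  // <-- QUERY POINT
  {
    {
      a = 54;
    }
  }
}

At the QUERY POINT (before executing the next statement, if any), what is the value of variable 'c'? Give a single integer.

Answer: 31

Derivation:
Step 1: declare c=31 at depth 0
Step 2: declare b=(read c)=31 at depth 0
Step 3: declare a=(read c)=31 at depth 0
Step 4: declare e=(read c)=31 at depth 0
Step 5: declare e=3 at depth 0
Step 6: declare c=(read c)=31 at depth 0
Step 7: declare b=(read e)=3 at depth 0
Step 8: enter scope (depth=1)
Visible at query point: a=31 b=3 c=31 e=3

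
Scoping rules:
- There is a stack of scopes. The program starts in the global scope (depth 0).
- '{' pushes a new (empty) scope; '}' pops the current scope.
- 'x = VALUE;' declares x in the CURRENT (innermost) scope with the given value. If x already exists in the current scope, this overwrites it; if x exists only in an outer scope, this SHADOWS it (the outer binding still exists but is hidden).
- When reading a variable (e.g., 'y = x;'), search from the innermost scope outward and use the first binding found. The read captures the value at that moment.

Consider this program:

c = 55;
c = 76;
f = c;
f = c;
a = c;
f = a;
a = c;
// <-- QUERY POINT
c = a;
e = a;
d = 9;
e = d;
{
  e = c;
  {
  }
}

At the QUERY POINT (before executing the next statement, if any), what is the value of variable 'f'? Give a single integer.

Step 1: declare c=55 at depth 0
Step 2: declare c=76 at depth 0
Step 3: declare f=(read c)=76 at depth 0
Step 4: declare f=(read c)=76 at depth 0
Step 5: declare a=(read c)=76 at depth 0
Step 6: declare f=(read a)=76 at depth 0
Step 7: declare a=(read c)=76 at depth 0
Visible at query point: a=76 c=76 f=76

Answer: 76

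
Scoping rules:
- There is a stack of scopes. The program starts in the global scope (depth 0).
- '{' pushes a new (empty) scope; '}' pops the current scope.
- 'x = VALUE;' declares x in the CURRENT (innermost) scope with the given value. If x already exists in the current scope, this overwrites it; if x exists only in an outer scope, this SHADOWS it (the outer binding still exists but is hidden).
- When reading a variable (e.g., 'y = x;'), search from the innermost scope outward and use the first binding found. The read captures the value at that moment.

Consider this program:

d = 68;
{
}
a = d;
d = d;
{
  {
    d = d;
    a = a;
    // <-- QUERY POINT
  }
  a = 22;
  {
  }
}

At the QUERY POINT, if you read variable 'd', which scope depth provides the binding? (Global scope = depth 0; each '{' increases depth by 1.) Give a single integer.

Answer: 2

Derivation:
Step 1: declare d=68 at depth 0
Step 2: enter scope (depth=1)
Step 3: exit scope (depth=0)
Step 4: declare a=(read d)=68 at depth 0
Step 5: declare d=(read d)=68 at depth 0
Step 6: enter scope (depth=1)
Step 7: enter scope (depth=2)
Step 8: declare d=(read d)=68 at depth 2
Step 9: declare a=(read a)=68 at depth 2
Visible at query point: a=68 d=68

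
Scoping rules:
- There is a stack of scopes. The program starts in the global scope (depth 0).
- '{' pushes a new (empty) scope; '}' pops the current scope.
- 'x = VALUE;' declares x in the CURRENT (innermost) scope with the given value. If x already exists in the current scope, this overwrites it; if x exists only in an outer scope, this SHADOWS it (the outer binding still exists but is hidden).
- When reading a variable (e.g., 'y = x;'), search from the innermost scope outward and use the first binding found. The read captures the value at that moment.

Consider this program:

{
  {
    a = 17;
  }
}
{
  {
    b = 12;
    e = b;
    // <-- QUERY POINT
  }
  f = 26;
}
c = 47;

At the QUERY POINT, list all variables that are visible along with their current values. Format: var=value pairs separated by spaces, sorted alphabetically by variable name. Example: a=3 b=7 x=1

Answer: b=12 e=12

Derivation:
Step 1: enter scope (depth=1)
Step 2: enter scope (depth=2)
Step 3: declare a=17 at depth 2
Step 4: exit scope (depth=1)
Step 5: exit scope (depth=0)
Step 6: enter scope (depth=1)
Step 7: enter scope (depth=2)
Step 8: declare b=12 at depth 2
Step 9: declare e=(read b)=12 at depth 2
Visible at query point: b=12 e=12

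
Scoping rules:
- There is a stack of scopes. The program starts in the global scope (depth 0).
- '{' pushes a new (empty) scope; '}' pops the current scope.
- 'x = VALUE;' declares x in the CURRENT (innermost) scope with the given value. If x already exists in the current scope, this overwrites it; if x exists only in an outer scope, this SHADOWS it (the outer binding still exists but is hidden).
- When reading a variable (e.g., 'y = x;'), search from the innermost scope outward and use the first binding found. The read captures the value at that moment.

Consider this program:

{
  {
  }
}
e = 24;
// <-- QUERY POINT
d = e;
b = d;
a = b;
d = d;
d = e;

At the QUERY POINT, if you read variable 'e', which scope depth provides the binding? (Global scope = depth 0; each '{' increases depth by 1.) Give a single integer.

Answer: 0

Derivation:
Step 1: enter scope (depth=1)
Step 2: enter scope (depth=2)
Step 3: exit scope (depth=1)
Step 4: exit scope (depth=0)
Step 5: declare e=24 at depth 0
Visible at query point: e=24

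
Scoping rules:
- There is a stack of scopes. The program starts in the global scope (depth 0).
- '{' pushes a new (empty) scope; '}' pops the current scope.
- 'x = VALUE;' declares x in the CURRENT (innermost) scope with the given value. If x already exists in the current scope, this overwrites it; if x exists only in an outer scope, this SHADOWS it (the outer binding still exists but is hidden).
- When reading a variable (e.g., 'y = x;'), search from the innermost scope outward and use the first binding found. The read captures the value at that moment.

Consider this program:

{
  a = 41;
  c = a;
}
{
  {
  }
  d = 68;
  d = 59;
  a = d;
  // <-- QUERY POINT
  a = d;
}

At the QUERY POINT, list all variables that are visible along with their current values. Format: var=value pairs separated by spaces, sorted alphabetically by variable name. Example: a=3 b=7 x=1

Step 1: enter scope (depth=1)
Step 2: declare a=41 at depth 1
Step 3: declare c=(read a)=41 at depth 1
Step 4: exit scope (depth=0)
Step 5: enter scope (depth=1)
Step 6: enter scope (depth=2)
Step 7: exit scope (depth=1)
Step 8: declare d=68 at depth 1
Step 9: declare d=59 at depth 1
Step 10: declare a=(read d)=59 at depth 1
Visible at query point: a=59 d=59

Answer: a=59 d=59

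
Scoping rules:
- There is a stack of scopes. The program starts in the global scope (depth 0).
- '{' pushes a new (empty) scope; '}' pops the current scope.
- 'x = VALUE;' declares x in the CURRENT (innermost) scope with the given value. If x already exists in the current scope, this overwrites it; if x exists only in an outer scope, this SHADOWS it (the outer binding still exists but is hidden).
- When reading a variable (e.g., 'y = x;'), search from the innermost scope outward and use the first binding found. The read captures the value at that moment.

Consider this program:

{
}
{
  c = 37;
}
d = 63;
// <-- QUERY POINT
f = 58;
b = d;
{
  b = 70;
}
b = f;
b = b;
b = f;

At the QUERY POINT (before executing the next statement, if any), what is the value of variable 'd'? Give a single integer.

Answer: 63

Derivation:
Step 1: enter scope (depth=1)
Step 2: exit scope (depth=0)
Step 3: enter scope (depth=1)
Step 4: declare c=37 at depth 1
Step 5: exit scope (depth=0)
Step 6: declare d=63 at depth 0
Visible at query point: d=63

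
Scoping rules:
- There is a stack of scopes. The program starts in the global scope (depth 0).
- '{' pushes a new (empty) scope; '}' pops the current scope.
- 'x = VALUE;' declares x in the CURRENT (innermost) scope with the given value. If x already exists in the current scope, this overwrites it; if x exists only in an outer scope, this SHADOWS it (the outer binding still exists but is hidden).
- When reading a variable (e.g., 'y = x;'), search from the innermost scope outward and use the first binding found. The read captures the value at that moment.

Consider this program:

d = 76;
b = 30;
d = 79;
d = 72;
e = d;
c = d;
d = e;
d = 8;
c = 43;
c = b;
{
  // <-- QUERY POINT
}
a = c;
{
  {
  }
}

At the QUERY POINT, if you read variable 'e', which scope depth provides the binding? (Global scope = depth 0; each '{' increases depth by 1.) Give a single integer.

Answer: 0

Derivation:
Step 1: declare d=76 at depth 0
Step 2: declare b=30 at depth 0
Step 3: declare d=79 at depth 0
Step 4: declare d=72 at depth 0
Step 5: declare e=(read d)=72 at depth 0
Step 6: declare c=(read d)=72 at depth 0
Step 7: declare d=(read e)=72 at depth 0
Step 8: declare d=8 at depth 0
Step 9: declare c=43 at depth 0
Step 10: declare c=(read b)=30 at depth 0
Step 11: enter scope (depth=1)
Visible at query point: b=30 c=30 d=8 e=72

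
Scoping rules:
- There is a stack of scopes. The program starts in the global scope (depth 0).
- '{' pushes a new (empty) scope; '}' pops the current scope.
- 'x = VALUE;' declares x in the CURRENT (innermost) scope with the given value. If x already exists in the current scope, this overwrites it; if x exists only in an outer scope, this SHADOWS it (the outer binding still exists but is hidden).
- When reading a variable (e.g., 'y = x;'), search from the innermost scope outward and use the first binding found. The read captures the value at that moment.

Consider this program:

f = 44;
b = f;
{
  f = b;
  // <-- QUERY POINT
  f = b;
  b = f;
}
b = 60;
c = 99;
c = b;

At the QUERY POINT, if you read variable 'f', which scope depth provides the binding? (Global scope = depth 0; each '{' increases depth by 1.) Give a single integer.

Step 1: declare f=44 at depth 0
Step 2: declare b=(read f)=44 at depth 0
Step 3: enter scope (depth=1)
Step 4: declare f=(read b)=44 at depth 1
Visible at query point: b=44 f=44

Answer: 1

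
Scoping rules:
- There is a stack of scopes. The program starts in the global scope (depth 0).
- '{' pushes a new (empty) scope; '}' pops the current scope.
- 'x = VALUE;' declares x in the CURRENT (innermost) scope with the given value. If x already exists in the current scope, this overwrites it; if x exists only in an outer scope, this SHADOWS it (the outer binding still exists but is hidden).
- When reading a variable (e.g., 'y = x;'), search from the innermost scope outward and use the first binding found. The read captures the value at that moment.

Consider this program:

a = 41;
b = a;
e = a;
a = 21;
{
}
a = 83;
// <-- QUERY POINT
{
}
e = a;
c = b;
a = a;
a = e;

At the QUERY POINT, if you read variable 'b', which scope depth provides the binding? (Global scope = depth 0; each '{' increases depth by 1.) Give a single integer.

Answer: 0

Derivation:
Step 1: declare a=41 at depth 0
Step 2: declare b=(read a)=41 at depth 0
Step 3: declare e=(read a)=41 at depth 0
Step 4: declare a=21 at depth 0
Step 5: enter scope (depth=1)
Step 6: exit scope (depth=0)
Step 7: declare a=83 at depth 0
Visible at query point: a=83 b=41 e=41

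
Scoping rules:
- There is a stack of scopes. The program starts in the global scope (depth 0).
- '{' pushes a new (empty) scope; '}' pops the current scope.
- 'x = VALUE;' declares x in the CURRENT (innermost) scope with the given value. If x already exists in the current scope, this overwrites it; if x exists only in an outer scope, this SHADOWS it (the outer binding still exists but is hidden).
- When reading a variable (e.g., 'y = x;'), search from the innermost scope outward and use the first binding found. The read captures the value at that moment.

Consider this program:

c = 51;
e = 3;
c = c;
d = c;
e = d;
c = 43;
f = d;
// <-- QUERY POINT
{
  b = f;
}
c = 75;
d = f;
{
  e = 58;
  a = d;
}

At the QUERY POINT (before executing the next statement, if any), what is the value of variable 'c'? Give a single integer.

Step 1: declare c=51 at depth 0
Step 2: declare e=3 at depth 0
Step 3: declare c=(read c)=51 at depth 0
Step 4: declare d=(read c)=51 at depth 0
Step 5: declare e=(read d)=51 at depth 0
Step 6: declare c=43 at depth 0
Step 7: declare f=(read d)=51 at depth 0
Visible at query point: c=43 d=51 e=51 f=51

Answer: 43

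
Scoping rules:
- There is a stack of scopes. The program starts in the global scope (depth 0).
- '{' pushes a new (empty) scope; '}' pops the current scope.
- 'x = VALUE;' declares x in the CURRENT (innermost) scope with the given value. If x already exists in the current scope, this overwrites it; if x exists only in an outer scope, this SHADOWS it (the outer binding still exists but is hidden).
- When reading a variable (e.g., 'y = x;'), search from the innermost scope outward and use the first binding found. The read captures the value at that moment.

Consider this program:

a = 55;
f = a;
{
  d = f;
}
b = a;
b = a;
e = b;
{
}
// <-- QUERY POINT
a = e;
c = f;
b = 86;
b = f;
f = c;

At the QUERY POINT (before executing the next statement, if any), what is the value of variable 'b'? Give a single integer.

Answer: 55

Derivation:
Step 1: declare a=55 at depth 0
Step 2: declare f=(read a)=55 at depth 0
Step 3: enter scope (depth=1)
Step 4: declare d=(read f)=55 at depth 1
Step 5: exit scope (depth=0)
Step 6: declare b=(read a)=55 at depth 0
Step 7: declare b=(read a)=55 at depth 0
Step 8: declare e=(read b)=55 at depth 0
Step 9: enter scope (depth=1)
Step 10: exit scope (depth=0)
Visible at query point: a=55 b=55 e=55 f=55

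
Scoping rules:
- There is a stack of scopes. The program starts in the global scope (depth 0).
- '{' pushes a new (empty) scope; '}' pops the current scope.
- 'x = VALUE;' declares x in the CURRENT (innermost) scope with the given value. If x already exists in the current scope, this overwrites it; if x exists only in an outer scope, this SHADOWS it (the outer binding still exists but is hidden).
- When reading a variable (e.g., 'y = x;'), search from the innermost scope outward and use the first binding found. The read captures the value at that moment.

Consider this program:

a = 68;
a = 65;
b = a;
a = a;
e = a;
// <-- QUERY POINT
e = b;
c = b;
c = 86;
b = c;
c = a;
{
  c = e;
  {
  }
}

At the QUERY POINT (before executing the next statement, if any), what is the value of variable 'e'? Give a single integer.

Answer: 65

Derivation:
Step 1: declare a=68 at depth 0
Step 2: declare a=65 at depth 0
Step 3: declare b=(read a)=65 at depth 0
Step 4: declare a=(read a)=65 at depth 0
Step 5: declare e=(read a)=65 at depth 0
Visible at query point: a=65 b=65 e=65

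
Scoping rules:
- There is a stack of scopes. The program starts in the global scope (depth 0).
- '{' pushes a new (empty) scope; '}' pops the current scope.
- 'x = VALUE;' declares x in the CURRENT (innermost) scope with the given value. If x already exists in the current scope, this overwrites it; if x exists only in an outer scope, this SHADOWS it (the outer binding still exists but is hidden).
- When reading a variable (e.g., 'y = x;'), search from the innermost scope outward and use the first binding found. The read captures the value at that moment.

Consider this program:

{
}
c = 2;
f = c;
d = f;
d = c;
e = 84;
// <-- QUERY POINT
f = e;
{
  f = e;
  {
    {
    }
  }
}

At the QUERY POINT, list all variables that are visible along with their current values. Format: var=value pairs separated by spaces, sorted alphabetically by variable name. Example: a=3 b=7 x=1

Step 1: enter scope (depth=1)
Step 2: exit scope (depth=0)
Step 3: declare c=2 at depth 0
Step 4: declare f=(read c)=2 at depth 0
Step 5: declare d=(read f)=2 at depth 0
Step 6: declare d=(read c)=2 at depth 0
Step 7: declare e=84 at depth 0
Visible at query point: c=2 d=2 e=84 f=2

Answer: c=2 d=2 e=84 f=2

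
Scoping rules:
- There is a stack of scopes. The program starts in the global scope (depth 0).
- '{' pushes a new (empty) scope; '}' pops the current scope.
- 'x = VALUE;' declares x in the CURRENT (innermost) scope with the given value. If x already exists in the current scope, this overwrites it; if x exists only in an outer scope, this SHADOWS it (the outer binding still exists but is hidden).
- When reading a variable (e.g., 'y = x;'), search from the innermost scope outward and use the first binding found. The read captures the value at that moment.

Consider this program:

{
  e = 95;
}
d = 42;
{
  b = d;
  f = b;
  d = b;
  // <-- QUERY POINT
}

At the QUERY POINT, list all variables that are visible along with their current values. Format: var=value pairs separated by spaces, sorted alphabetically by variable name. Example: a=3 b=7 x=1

Answer: b=42 d=42 f=42

Derivation:
Step 1: enter scope (depth=1)
Step 2: declare e=95 at depth 1
Step 3: exit scope (depth=0)
Step 4: declare d=42 at depth 0
Step 5: enter scope (depth=1)
Step 6: declare b=(read d)=42 at depth 1
Step 7: declare f=(read b)=42 at depth 1
Step 8: declare d=(read b)=42 at depth 1
Visible at query point: b=42 d=42 f=42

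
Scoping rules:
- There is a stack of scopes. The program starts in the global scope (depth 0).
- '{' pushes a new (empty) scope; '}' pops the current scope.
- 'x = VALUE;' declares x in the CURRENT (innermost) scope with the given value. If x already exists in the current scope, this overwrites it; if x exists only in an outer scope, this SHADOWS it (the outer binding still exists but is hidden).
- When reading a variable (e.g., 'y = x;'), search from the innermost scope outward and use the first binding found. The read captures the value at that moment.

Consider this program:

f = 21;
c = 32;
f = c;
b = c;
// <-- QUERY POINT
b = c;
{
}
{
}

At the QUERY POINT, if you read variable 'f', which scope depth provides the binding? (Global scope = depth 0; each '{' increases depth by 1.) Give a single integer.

Step 1: declare f=21 at depth 0
Step 2: declare c=32 at depth 0
Step 3: declare f=(read c)=32 at depth 0
Step 4: declare b=(read c)=32 at depth 0
Visible at query point: b=32 c=32 f=32

Answer: 0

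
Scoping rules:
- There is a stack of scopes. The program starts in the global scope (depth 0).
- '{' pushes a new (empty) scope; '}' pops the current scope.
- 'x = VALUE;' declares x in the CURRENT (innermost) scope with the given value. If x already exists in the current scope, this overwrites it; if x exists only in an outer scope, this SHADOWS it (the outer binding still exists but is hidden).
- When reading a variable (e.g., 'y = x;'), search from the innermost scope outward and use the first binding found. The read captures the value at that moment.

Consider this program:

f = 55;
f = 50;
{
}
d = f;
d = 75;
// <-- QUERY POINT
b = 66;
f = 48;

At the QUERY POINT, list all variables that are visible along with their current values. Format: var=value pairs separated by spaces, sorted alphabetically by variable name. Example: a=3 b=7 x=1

Step 1: declare f=55 at depth 0
Step 2: declare f=50 at depth 0
Step 3: enter scope (depth=1)
Step 4: exit scope (depth=0)
Step 5: declare d=(read f)=50 at depth 0
Step 6: declare d=75 at depth 0
Visible at query point: d=75 f=50

Answer: d=75 f=50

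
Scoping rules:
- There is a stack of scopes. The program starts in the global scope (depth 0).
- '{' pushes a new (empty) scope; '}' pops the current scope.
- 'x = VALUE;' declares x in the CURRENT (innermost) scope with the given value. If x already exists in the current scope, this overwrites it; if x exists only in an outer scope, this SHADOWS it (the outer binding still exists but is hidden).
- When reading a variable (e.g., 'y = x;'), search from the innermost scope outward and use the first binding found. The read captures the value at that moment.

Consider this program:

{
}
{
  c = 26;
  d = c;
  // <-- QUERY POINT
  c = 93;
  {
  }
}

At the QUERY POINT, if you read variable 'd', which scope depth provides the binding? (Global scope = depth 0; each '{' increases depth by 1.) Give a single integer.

Step 1: enter scope (depth=1)
Step 2: exit scope (depth=0)
Step 3: enter scope (depth=1)
Step 4: declare c=26 at depth 1
Step 5: declare d=(read c)=26 at depth 1
Visible at query point: c=26 d=26

Answer: 1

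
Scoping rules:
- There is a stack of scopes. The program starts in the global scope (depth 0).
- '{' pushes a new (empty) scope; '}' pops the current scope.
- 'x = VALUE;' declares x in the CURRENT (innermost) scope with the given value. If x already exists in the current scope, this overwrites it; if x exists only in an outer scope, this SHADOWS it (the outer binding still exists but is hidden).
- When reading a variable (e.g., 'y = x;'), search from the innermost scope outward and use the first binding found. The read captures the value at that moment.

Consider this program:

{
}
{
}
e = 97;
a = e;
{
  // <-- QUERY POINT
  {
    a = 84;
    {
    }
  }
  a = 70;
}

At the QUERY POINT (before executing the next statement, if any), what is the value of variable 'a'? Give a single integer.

Answer: 97

Derivation:
Step 1: enter scope (depth=1)
Step 2: exit scope (depth=0)
Step 3: enter scope (depth=1)
Step 4: exit scope (depth=0)
Step 5: declare e=97 at depth 0
Step 6: declare a=(read e)=97 at depth 0
Step 7: enter scope (depth=1)
Visible at query point: a=97 e=97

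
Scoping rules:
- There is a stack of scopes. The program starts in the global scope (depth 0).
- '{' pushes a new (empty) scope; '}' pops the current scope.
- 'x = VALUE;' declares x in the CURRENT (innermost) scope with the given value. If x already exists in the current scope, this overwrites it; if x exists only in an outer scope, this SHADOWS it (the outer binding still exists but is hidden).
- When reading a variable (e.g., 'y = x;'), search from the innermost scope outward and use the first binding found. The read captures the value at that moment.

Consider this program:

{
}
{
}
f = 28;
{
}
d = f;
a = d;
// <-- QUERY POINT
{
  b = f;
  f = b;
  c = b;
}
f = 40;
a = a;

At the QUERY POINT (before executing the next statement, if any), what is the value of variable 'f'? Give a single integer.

Step 1: enter scope (depth=1)
Step 2: exit scope (depth=0)
Step 3: enter scope (depth=1)
Step 4: exit scope (depth=0)
Step 5: declare f=28 at depth 0
Step 6: enter scope (depth=1)
Step 7: exit scope (depth=0)
Step 8: declare d=(read f)=28 at depth 0
Step 9: declare a=(read d)=28 at depth 0
Visible at query point: a=28 d=28 f=28

Answer: 28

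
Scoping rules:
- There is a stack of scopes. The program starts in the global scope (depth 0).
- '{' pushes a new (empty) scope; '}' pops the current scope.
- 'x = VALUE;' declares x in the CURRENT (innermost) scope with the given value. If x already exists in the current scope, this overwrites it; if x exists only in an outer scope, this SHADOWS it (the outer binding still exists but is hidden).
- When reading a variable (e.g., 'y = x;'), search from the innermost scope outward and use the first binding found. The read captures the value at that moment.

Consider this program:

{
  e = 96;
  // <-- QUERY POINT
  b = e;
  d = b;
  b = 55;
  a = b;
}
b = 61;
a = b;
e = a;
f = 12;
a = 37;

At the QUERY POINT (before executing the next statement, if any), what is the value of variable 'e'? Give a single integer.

Step 1: enter scope (depth=1)
Step 2: declare e=96 at depth 1
Visible at query point: e=96

Answer: 96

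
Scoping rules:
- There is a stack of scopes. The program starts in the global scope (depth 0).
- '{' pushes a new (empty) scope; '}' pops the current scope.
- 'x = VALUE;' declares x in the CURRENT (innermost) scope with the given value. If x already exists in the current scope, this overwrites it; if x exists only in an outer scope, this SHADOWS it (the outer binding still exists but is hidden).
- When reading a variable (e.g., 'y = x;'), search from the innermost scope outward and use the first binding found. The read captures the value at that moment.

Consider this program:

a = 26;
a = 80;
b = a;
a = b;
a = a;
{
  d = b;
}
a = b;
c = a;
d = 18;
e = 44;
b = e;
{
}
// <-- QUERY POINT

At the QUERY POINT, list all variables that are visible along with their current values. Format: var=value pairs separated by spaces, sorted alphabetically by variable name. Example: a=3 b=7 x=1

Step 1: declare a=26 at depth 0
Step 2: declare a=80 at depth 0
Step 3: declare b=(read a)=80 at depth 0
Step 4: declare a=(read b)=80 at depth 0
Step 5: declare a=(read a)=80 at depth 0
Step 6: enter scope (depth=1)
Step 7: declare d=(read b)=80 at depth 1
Step 8: exit scope (depth=0)
Step 9: declare a=(read b)=80 at depth 0
Step 10: declare c=(read a)=80 at depth 0
Step 11: declare d=18 at depth 0
Step 12: declare e=44 at depth 0
Step 13: declare b=(read e)=44 at depth 0
Step 14: enter scope (depth=1)
Step 15: exit scope (depth=0)
Visible at query point: a=80 b=44 c=80 d=18 e=44

Answer: a=80 b=44 c=80 d=18 e=44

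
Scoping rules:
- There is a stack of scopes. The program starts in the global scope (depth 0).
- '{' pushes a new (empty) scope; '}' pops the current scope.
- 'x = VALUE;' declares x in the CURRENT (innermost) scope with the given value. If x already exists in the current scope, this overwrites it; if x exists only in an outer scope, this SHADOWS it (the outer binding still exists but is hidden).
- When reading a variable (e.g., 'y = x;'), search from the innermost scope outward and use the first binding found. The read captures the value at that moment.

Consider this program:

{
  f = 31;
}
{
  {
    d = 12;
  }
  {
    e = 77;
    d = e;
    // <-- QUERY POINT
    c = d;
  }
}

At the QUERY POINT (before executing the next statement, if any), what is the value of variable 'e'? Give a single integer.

Step 1: enter scope (depth=1)
Step 2: declare f=31 at depth 1
Step 3: exit scope (depth=0)
Step 4: enter scope (depth=1)
Step 5: enter scope (depth=2)
Step 6: declare d=12 at depth 2
Step 7: exit scope (depth=1)
Step 8: enter scope (depth=2)
Step 9: declare e=77 at depth 2
Step 10: declare d=(read e)=77 at depth 2
Visible at query point: d=77 e=77

Answer: 77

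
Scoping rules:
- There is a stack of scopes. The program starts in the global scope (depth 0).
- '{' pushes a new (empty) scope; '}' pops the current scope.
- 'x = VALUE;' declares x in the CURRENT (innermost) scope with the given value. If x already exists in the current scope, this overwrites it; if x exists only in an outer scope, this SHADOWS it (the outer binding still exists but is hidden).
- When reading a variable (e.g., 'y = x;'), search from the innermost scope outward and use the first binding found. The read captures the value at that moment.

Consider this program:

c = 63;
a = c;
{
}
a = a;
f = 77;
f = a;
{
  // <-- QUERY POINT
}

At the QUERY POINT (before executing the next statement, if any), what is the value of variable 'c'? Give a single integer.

Step 1: declare c=63 at depth 0
Step 2: declare a=(read c)=63 at depth 0
Step 3: enter scope (depth=1)
Step 4: exit scope (depth=0)
Step 5: declare a=(read a)=63 at depth 0
Step 6: declare f=77 at depth 0
Step 7: declare f=(read a)=63 at depth 0
Step 8: enter scope (depth=1)
Visible at query point: a=63 c=63 f=63

Answer: 63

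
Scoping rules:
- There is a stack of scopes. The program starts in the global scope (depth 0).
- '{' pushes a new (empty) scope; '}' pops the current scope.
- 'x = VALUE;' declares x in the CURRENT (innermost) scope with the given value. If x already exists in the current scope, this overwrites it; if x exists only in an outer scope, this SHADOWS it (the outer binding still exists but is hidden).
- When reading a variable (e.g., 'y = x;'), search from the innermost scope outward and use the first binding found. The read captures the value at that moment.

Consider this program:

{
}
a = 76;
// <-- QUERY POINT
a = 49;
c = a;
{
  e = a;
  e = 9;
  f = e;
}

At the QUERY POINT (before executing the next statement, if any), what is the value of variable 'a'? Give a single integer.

Answer: 76

Derivation:
Step 1: enter scope (depth=1)
Step 2: exit scope (depth=0)
Step 3: declare a=76 at depth 0
Visible at query point: a=76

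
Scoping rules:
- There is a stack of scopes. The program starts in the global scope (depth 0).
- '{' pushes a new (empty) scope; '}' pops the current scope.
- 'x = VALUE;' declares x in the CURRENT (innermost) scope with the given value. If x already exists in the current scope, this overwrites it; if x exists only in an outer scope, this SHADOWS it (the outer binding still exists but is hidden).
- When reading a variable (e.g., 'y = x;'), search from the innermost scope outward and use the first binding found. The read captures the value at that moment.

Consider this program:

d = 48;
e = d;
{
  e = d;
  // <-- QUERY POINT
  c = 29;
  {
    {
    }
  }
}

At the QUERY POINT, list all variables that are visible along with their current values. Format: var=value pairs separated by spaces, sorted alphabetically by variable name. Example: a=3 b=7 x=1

Step 1: declare d=48 at depth 0
Step 2: declare e=(read d)=48 at depth 0
Step 3: enter scope (depth=1)
Step 4: declare e=(read d)=48 at depth 1
Visible at query point: d=48 e=48

Answer: d=48 e=48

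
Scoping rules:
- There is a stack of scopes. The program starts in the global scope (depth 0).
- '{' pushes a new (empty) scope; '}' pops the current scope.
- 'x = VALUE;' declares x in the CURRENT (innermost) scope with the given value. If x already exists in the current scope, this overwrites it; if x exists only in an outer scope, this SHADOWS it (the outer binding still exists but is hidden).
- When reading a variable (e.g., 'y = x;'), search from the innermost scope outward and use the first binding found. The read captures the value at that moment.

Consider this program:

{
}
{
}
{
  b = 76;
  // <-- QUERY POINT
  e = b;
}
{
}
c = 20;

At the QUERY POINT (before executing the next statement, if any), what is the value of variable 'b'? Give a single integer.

Step 1: enter scope (depth=1)
Step 2: exit scope (depth=0)
Step 3: enter scope (depth=1)
Step 4: exit scope (depth=0)
Step 5: enter scope (depth=1)
Step 6: declare b=76 at depth 1
Visible at query point: b=76

Answer: 76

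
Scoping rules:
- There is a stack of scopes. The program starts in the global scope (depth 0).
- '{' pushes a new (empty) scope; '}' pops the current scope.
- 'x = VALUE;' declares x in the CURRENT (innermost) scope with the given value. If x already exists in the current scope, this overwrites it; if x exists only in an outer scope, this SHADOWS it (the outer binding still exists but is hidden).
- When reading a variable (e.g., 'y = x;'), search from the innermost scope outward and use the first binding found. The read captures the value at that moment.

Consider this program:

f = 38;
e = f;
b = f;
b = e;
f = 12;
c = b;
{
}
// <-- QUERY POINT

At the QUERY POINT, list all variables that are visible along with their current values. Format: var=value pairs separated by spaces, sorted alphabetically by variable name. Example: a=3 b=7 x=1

Step 1: declare f=38 at depth 0
Step 2: declare e=(read f)=38 at depth 0
Step 3: declare b=(read f)=38 at depth 0
Step 4: declare b=(read e)=38 at depth 0
Step 5: declare f=12 at depth 0
Step 6: declare c=(read b)=38 at depth 0
Step 7: enter scope (depth=1)
Step 8: exit scope (depth=0)
Visible at query point: b=38 c=38 e=38 f=12

Answer: b=38 c=38 e=38 f=12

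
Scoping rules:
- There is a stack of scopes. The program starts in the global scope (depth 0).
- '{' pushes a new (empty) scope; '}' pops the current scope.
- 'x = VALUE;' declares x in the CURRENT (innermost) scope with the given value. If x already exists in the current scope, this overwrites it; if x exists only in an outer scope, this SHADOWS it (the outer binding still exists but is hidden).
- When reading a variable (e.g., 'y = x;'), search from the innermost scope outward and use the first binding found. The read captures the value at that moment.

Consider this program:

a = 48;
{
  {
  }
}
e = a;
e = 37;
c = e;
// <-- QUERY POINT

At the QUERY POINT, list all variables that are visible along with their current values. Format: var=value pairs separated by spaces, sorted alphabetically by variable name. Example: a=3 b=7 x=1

Answer: a=48 c=37 e=37

Derivation:
Step 1: declare a=48 at depth 0
Step 2: enter scope (depth=1)
Step 3: enter scope (depth=2)
Step 4: exit scope (depth=1)
Step 5: exit scope (depth=0)
Step 6: declare e=(read a)=48 at depth 0
Step 7: declare e=37 at depth 0
Step 8: declare c=(read e)=37 at depth 0
Visible at query point: a=48 c=37 e=37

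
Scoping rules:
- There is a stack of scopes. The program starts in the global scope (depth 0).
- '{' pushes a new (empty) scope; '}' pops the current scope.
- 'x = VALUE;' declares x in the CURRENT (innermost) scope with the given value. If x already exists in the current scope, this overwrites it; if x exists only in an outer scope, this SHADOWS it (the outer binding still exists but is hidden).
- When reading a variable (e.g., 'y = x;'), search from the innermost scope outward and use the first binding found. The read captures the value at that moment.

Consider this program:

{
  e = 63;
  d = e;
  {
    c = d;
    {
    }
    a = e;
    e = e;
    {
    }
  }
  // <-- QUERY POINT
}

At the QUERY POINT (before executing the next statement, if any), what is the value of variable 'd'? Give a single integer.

Answer: 63

Derivation:
Step 1: enter scope (depth=1)
Step 2: declare e=63 at depth 1
Step 3: declare d=(read e)=63 at depth 1
Step 4: enter scope (depth=2)
Step 5: declare c=(read d)=63 at depth 2
Step 6: enter scope (depth=3)
Step 7: exit scope (depth=2)
Step 8: declare a=(read e)=63 at depth 2
Step 9: declare e=(read e)=63 at depth 2
Step 10: enter scope (depth=3)
Step 11: exit scope (depth=2)
Step 12: exit scope (depth=1)
Visible at query point: d=63 e=63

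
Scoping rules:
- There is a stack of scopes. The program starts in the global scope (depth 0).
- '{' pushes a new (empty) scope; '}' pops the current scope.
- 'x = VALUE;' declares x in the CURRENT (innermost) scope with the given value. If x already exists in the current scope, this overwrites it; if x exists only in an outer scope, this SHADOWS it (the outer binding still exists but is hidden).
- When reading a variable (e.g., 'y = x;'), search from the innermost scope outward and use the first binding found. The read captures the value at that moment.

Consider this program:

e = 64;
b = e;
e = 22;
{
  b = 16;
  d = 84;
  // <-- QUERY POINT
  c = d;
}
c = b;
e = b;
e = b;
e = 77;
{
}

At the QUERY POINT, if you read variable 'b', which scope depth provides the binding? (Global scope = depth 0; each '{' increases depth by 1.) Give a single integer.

Step 1: declare e=64 at depth 0
Step 2: declare b=(read e)=64 at depth 0
Step 3: declare e=22 at depth 0
Step 4: enter scope (depth=1)
Step 5: declare b=16 at depth 1
Step 6: declare d=84 at depth 1
Visible at query point: b=16 d=84 e=22

Answer: 1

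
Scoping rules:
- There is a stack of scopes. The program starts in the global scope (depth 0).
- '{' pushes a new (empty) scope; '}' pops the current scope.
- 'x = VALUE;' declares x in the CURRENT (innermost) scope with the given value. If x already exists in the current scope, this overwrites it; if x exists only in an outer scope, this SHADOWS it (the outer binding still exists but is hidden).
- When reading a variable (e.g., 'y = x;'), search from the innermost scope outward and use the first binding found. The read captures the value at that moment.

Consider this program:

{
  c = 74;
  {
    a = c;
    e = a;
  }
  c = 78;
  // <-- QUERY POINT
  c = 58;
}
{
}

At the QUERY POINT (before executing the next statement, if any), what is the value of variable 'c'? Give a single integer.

Step 1: enter scope (depth=1)
Step 2: declare c=74 at depth 1
Step 3: enter scope (depth=2)
Step 4: declare a=(read c)=74 at depth 2
Step 5: declare e=(read a)=74 at depth 2
Step 6: exit scope (depth=1)
Step 7: declare c=78 at depth 1
Visible at query point: c=78

Answer: 78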